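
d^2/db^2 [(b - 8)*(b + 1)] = 2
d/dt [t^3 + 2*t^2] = t*(3*t + 4)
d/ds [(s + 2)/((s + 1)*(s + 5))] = (-s^2 - 4*s - 7)/(s^4 + 12*s^3 + 46*s^2 + 60*s + 25)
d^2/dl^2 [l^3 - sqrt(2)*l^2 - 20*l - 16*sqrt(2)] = 6*l - 2*sqrt(2)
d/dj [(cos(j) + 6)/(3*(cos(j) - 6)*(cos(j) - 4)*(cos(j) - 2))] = 2*(cos(j)^3 + 3*cos(j)^2 - 72*cos(j) + 156)*sin(j)/(3*(cos(j) - 6)^2*(cos(j) - 4)^2*(cos(j) - 2)^2)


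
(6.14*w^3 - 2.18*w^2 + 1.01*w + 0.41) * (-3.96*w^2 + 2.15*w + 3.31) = -24.3144*w^5 + 21.8338*w^4 + 11.6368*w^3 - 6.6679*w^2 + 4.2246*w + 1.3571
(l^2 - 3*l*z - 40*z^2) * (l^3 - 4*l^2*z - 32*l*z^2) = l^5 - 7*l^4*z - 60*l^3*z^2 + 256*l^2*z^3 + 1280*l*z^4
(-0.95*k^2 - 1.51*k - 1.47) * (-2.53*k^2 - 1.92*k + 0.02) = 2.4035*k^4 + 5.6443*k^3 + 6.5993*k^2 + 2.7922*k - 0.0294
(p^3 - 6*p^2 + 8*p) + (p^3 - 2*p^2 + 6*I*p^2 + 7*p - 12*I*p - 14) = 2*p^3 - 8*p^2 + 6*I*p^2 + 15*p - 12*I*p - 14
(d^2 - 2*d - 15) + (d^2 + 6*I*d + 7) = 2*d^2 - 2*d + 6*I*d - 8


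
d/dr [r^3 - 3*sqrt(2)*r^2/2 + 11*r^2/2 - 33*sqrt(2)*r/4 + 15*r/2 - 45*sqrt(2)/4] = 3*r^2 - 3*sqrt(2)*r + 11*r - 33*sqrt(2)/4 + 15/2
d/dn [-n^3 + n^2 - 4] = n*(2 - 3*n)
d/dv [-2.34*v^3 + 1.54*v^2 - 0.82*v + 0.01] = -7.02*v^2 + 3.08*v - 0.82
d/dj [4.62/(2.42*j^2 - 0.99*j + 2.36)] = (4.5738 - 22.3608*j)/(2.42*j^2 - 0.99*j + 2.36)^2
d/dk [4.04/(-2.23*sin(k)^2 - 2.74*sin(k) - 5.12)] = (18.0184*sin(k) + 11.0696)*cos(k)/(2.23*sin(k)^2 + 2.74*sin(k) + 5.12)^2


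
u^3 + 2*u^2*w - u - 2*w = (u - 1)*(u + 1)*(u + 2*w)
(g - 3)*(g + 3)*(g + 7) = g^3 + 7*g^2 - 9*g - 63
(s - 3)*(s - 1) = s^2 - 4*s + 3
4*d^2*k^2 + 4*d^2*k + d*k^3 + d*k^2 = k*(4*d + k)*(d*k + d)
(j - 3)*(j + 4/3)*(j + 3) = j^3 + 4*j^2/3 - 9*j - 12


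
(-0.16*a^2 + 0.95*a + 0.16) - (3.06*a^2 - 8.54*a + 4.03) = -3.22*a^2 + 9.49*a - 3.87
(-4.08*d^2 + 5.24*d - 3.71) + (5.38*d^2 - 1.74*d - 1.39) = 1.3*d^2 + 3.5*d - 5.1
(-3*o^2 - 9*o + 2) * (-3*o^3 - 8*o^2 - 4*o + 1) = 9*o^5 + 51*o^4 + 78*o^3 + 17*o^2 - 17*o + 2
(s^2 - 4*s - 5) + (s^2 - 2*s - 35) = 2*s^2 - 6*s - 40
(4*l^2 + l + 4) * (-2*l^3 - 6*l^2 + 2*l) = -8*l^5 - 26*l^4 - 6*l^3 - 22*l^2 + 8*l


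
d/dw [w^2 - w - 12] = 2*w - 1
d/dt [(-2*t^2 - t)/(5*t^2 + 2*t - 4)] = (t^2 + 16*t + 4)/(25*t^4 + 20*t^3 - 36*t^2 - 16*t + 16)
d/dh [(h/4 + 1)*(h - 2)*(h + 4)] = 3*h*(h/4 + 1)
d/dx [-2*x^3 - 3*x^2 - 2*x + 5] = -6*x^2 - 6*x - 2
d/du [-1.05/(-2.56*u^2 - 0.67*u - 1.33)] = (-5.376*u - 0.7035)/(2.56*u^2 + 0.67*u + 1.33)^2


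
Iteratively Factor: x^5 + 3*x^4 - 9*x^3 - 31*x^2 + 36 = (x + 2)*(x^4 + x^3 - 11*x^2 - 9*x + 18) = (x - 1)*(x + 2)*(x^3 + 2*x^2 - 9*x - 18) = (x - 3)*(x - 1)*(x + 2)*(x^2 + 5*x + 6) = (x - 3)*(x - 1)*(x + 2)^2*(x + 3)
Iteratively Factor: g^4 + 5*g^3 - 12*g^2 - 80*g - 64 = (g + 1)*(g^3 + 4*g^2 - 16*g - 64) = (g + 1)*(g + 4)*(g^2 - 16) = (g - 4)*(g + 1)*(g + 4)*(g + 4)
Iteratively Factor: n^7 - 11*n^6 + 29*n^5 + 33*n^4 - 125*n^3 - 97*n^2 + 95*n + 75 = (n + 1)*(n^6 - 12*n^5 + 41*n^4 - 8*n^3 - 117*n^2 + 20*n + 75) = (n + 1)^2*(n^5 - 13*n^4 + 54*n^3 - 62*n^2 - 55*n + 75) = (n - 5)*(n + 1)^2*(n^4 - 8*n^3 + 14*n^2 + 8*n - 15) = (n - 5)*(n - 1)*(n + 1)^2*(n^3 - 7*n^2 + 7*n + 15) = (n - 5)*(n - 1)*(n + 1)^3*(n^2 - 8*n + 15) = (n - 5)^2*(n - 1)*(n + 1)^3*(n - 3)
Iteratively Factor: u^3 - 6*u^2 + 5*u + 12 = (u - 3)*(u^2 - 3*u - 4) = (u - 4)*(u - 3)*(u + 1)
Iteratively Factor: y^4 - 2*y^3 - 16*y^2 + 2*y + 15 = (y + 1)*(y^3 - 3*y^2 - 13*y + 15) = (y - 1)*(y + 1)*(y^2 - 2*y - 15) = (y - 5)*(y - 1)*(y + 1)*(y + 3)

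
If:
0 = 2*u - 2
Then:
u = 1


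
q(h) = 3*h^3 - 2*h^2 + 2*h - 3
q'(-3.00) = 95.00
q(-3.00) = -108.00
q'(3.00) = 71.00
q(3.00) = 66.00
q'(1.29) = 11.82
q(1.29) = 2.69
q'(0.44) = 1.98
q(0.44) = -2.25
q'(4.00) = 130.00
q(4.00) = 165.00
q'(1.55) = 17.42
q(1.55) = 6.47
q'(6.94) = 407.71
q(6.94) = 917.32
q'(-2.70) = 78.41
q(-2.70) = -82.03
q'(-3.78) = 145.72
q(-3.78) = -201.17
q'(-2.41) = 63.91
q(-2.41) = -61.43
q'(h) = 9*h^2 - 4*h + 2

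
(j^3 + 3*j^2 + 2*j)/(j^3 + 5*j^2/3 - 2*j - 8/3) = 3*j/(3*j - 4)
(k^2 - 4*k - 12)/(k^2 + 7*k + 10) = (k - 6)/(k + 5)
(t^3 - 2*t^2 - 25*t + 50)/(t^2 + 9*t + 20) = (t^2 - 7*t + 10)/(t + 4)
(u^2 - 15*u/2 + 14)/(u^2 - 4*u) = (u - 7/2)/u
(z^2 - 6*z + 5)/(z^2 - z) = (z - 5)/z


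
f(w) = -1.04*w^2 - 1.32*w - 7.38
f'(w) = -2.08*w - 1.32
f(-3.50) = -15.50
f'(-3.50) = 5.96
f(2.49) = -17.11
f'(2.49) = -6.50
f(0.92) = -9.47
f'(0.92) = -3.23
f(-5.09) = -27.61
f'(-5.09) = 9.27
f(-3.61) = -16.17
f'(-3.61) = 6.19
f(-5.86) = -35.36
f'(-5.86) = 10.87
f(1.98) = -14.07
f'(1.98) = -5.44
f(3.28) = -22.90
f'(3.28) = -8.14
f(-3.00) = -12.78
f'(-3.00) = 4.92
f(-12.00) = -141.30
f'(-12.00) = 23.64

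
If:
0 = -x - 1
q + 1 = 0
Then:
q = -1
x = -1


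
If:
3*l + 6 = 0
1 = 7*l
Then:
No Solution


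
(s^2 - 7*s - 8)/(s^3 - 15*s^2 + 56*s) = (s + 1)/(s*(s - 7))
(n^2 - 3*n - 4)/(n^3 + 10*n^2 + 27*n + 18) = (n - 4)/(n^2 + 9*n + 18)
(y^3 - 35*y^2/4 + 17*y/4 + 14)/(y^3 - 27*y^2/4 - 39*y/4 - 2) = (4*y - 7)/(4*y + 1)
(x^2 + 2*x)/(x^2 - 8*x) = (x + 2)/(x - 8)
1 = 1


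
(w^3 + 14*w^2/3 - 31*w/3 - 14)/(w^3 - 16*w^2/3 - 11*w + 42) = (w^2 + 7*w + 6)/(w^2 - 3*w - 18)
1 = 1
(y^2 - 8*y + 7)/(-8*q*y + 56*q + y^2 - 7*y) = (y - 1)/(-8*q + y)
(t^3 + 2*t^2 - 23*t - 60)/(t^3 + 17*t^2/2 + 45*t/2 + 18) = 2*(t - 5)/(2*t + 3)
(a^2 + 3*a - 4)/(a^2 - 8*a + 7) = (a + 4)/(a - 7)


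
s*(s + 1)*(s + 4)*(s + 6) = s^4 + 11*s^3 + 34*s^2 + 24*s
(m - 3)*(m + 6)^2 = m^3 + 9*m^2 - 108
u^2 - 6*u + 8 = (u - 4)*(u - 2)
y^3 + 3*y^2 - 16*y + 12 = (y - 2)*(y - 1)*(y + 6)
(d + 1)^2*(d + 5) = d^3 + 7*d^2 + 11*d + 5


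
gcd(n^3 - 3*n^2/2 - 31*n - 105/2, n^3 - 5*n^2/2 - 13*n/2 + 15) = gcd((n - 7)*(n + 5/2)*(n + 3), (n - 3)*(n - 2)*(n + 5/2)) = n + 5/2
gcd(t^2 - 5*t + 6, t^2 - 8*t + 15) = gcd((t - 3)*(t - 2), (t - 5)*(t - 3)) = t - 3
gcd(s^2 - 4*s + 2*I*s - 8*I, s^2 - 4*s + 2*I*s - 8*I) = s^2 + s*(-4 + 2*I) - 8*I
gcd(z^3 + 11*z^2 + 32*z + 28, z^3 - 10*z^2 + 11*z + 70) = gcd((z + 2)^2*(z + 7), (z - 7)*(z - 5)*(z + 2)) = z + 2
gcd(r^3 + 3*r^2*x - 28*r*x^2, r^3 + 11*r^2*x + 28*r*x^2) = r^2 + 7*r*x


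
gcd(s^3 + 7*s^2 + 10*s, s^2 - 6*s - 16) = s + 2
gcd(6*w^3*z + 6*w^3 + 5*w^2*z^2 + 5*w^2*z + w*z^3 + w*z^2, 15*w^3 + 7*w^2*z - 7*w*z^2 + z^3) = 1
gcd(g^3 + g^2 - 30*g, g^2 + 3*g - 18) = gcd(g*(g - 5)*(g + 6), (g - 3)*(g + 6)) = g + 6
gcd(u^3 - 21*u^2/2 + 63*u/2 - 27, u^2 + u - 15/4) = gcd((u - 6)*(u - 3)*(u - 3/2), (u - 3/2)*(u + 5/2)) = u - 3/2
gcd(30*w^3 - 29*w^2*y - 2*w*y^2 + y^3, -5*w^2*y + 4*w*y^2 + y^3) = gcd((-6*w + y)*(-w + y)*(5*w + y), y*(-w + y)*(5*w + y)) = -5*w^2 + 4*w*y + y^2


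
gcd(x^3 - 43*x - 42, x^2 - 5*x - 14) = x - 7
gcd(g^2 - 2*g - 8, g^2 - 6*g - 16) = g + 2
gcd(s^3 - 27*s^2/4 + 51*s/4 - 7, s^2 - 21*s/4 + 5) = s - 4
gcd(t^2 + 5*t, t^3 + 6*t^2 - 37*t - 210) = t + 5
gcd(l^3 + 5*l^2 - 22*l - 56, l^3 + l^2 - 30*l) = 1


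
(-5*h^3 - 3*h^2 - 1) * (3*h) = -15*h^4 - 9*h^3 - 3*h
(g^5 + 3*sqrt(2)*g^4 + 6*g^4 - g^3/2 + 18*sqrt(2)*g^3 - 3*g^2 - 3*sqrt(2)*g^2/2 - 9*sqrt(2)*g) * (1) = g^5 + 3*sqrt(2)*g^4 + 6*g^4 - g^3/2 + 18*sqrt(2)*g^3 - 3*g^2 - 3*sqrt(2)*g^2/2 - 9*sqrt(2)*g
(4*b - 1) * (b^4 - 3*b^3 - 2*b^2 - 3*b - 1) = 4*b^5 - 13*b^4 - 5*b^3 - 10*b^2 - b + 1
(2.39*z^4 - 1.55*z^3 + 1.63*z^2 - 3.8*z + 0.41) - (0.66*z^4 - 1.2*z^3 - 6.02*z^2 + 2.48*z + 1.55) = 1.73*z^4 - 0.35*z^3 + 7.65*z^2 - 6.28*z - 1.14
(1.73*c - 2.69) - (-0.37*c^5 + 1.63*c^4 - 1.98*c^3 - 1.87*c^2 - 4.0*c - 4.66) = 0.37*c^5 - 1.63*c^4 + 1.98*c^3 + 1.87*c^2 + 5.73*c + 1.97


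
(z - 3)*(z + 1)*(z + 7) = z^3 + 5*z^2 - 17*z - 21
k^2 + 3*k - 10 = (k - 2)*(k + 5)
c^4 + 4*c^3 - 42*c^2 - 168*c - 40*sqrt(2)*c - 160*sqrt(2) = (c + 4)*(c - 5*sqrt(2))*(c + sqrt(2))*(c + 4*sqrt(2))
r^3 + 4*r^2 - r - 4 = (r - 1)*(r + 1)*(r + 4)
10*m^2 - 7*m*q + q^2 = (-5*m + q)*(-2*m + q)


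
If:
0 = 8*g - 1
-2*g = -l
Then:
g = 1/8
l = 1/4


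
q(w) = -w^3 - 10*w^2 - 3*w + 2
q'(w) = -3*w^2 - 20*w - 3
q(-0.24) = 2.16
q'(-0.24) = 1.63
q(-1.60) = -14.70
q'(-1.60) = 21.32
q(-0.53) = 0.93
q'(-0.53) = 6.76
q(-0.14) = 2.23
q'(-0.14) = -0.26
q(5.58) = -499.85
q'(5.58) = -208.01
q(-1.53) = -13.24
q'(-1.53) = 20.58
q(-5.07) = -109.52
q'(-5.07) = 21.29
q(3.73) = -200.21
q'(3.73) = -119.34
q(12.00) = -3202.00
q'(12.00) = -675.00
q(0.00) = 2.00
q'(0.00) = -3.00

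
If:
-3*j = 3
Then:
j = -1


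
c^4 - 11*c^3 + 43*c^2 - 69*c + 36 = (c - 4)*(c - 3)^2*(c - 1)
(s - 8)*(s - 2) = s^2 - 10*s + 16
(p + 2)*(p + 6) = p^2 + 8*p + 12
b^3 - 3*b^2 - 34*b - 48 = (b - 8)*(b + 2)*(b + 3)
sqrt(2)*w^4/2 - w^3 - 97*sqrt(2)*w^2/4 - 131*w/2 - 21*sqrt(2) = (w - 6*sqrt(2))*(w + sqrt(2))*(w + 7*sqrt(2)/2)*(sqrt(2)*w/2 + 1/2)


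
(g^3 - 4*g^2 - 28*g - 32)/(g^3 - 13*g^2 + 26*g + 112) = (g + 2)/(g - 7)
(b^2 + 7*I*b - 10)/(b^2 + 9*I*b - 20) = (b + 2*I)/(b + 4*I)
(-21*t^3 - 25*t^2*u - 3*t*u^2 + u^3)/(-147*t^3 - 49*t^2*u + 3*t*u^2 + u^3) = (t + u)/(7*t + u)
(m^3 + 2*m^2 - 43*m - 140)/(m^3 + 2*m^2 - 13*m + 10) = (m^2 - 3*m - 28)/(m^2 - 3*m + 2)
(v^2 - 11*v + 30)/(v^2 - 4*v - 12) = (v - 5)/(v + 2)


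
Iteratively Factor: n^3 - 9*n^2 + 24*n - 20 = (n - 5)*(n^2 - 4*n + 4) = (n - 5)*(n - 2)*(n - 2)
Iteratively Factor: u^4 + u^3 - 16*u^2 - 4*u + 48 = (u - 3)*(u^3 + 4*u^2 - 4*u - 16) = (u - 3)*(u + 2)*(u^2 + 2*u - 8) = (u - 3)*(u + 2)*(u + 4)*(u - 2)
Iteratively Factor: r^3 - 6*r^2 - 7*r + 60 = (r + 3)*(r^2 - 9*r + 20) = (r - 4)*(r + 3)*(r - 5)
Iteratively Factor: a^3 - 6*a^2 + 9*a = (a)*(a^2 - 6*a + 9) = a*(a - 3)*(a - 3)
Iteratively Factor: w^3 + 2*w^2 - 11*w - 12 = (w + 1)*(w^2 + w - 12) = (w - 3)*(w + 1)*(w + 4)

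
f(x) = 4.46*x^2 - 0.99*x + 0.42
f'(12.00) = 106.05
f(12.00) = 630.78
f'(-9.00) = -81.27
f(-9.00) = 370.59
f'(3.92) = 33.98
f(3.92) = 65.07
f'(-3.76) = -34.53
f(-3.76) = 67.20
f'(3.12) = 26.84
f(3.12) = 40.75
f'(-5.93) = -53.89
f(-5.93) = 163.13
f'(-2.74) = -25.43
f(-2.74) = 36.62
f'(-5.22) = -47.55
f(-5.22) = 127.12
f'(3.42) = 29.52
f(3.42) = 49.20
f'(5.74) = 50.21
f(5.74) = 141.68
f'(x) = 8.92*x - 0.99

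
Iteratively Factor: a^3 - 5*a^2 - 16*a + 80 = (a - 5)*(a^2 - 16) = (a - 5)*(a + 4)*(a - 4)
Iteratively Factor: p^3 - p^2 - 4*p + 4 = (p - 1)*(p^2 - 4) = (p - 2)*(p - 1)*(p + 2)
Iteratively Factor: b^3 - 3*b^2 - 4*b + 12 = (b - 2)*(b^2 - b - 6) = (b - 3)*(b - 2)*(b + 2)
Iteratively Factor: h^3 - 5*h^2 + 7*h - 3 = (h - 1)*(h^2 - 4*h + 3) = (h - 3)*(h - 1)*(h - 1)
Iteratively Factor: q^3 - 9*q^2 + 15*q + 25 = (q + 1)*(q^2 - 10*q + 25) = (q - 5)*(q + 1)*(q - 5)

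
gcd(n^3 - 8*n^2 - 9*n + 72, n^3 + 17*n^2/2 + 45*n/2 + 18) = n + 3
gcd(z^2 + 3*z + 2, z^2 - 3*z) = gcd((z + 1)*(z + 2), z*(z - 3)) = 1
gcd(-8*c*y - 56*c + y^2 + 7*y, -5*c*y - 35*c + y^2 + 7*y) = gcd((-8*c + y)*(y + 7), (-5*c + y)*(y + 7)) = y + 7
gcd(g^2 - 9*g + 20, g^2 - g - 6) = 1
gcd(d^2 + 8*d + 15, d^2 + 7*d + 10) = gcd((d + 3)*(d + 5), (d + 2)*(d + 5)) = d + 5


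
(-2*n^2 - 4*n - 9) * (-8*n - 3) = 16*n^3 + 38*n^2 + 84*n + 27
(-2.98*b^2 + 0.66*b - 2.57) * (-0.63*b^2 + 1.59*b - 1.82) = 1.8774*b^4 - 5.154*b^3 + 8.0921*b^2 - 5.2875*b + 4.6774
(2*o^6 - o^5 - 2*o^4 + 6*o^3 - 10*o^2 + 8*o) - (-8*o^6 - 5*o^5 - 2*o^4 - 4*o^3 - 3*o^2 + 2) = 10*o^6 + 4*o^5 + 10*o^3 - 7*o^2 + 8*o - 2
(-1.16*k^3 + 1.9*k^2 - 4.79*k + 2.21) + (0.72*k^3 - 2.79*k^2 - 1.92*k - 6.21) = -0.44*k^3 - 0.89*k^2 - 6.71*k - 4.0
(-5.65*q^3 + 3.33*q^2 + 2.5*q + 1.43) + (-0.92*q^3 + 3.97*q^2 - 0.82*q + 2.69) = -6.57*q^3 + 7.3*q^2 + 1.68*q + 4.12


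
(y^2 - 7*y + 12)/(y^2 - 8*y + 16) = (y - 3)/(y - 4)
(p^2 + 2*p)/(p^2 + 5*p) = (p + 2)/(p + 5)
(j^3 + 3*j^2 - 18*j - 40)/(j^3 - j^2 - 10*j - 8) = (j + 5)/(j + 1)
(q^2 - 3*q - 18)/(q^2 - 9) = (q - 6)/(q - 3)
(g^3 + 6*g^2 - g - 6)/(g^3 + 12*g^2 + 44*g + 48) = (g^2 - 1)/(g^2 + 6*g + 8)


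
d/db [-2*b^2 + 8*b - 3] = 8 - 4*b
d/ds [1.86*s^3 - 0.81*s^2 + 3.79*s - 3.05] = 5.58*s^2 - 1.62*s + 3.79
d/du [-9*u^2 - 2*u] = -18*u - 2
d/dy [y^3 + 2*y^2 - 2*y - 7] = 3*y^2 + 4*y - 2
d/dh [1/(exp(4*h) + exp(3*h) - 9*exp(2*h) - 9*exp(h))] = (-4*exp(3*h) - 3*exp(2*h) + 18*exp(h) + 9)*exp(-h)/(exp(3*h) + exp(2*h) - 9*exp(h) - 9)^2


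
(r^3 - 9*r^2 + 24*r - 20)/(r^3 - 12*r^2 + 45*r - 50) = (r - 2)/(r - 5)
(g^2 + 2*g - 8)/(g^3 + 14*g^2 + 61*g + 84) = (g - 2)/(g^2 + 10*g + 21)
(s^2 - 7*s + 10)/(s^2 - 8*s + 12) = (s - 5)/(s - 6)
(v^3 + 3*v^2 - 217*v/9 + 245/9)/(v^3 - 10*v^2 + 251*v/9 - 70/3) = (v + 7)/(v - 6)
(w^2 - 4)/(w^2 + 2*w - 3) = (w^2 - 4)/(w^2 + 2*w - 3)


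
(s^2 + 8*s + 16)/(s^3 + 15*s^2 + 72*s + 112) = 1/(s + 7)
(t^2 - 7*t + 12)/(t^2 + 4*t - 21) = (t - 4)/(t + 7)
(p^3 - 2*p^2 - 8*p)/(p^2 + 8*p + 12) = p*(p - 4)/(p + 6)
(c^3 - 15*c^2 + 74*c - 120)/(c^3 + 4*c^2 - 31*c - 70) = (c^2 - 10*c + 24)/(c^2 + 9*c + 14)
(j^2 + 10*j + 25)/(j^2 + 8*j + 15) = (j + 5)/(j + 3)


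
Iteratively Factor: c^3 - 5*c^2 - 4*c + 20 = (c - 2)*(c^2 - 3*c - 10) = (c - 5)*(c - 2)*(c + 2)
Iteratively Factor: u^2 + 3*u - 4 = (u - 1)*(u + 4)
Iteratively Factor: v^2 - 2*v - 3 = (v + 1)*(v - 3)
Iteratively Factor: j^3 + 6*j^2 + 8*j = (j + 4)*(j^2 + 2*j) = (j + 2)*(j + 4)*(j)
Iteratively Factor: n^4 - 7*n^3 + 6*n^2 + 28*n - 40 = (n - 2)*(n^3 - 5*n^2 - 4*n + 20) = (n - 2)*(n + 2)*(n^2 - 7*n + 10) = (n - 5)*(n - 2)*(n + 2)*(n - 2)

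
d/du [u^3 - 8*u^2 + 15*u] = 3*u^2 - 16*u + 15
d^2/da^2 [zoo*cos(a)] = zoo*cos(a)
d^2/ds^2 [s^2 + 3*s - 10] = 2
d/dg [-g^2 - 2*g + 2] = -2*g - 2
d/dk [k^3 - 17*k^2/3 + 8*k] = 3*k^2 - 34*k/3 + 8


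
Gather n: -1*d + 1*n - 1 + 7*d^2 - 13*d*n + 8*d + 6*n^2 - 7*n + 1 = 7*d^2 + 7*d + 6*n^2 + n*(-13*d - 6)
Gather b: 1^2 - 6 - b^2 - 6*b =-b^2 - 6*b - 5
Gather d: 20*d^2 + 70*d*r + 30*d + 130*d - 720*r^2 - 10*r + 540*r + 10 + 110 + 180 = 20*d^2 + d*(70*r + 160) - 720*r^2 + 530*r + 300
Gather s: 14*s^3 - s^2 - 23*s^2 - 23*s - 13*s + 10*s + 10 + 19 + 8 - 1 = 14*s^3 - 24*s^2 - 26*s + 36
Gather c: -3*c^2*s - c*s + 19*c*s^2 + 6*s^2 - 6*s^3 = -3*c^2*s + c*(19*s^2 - s) - 6*s^3 + 6*s^2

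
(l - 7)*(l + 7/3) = l^2 - 14*l/3 - 49/3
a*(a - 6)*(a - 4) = a^3 - 10*a^2 + 24*a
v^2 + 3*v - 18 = (v - 3)*(v + 6)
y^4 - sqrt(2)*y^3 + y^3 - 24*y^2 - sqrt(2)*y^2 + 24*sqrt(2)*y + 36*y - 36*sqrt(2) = (y - 3)*(y - 2)*(y + 6)*(y - sqrt(2))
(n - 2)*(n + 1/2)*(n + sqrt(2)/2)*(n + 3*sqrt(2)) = n^4 - 3*n^3/2 + 7*sqrt(2)*n^3/2 - 21*sqrt(2)*n^2/4 + 2*n^2 - 7*sqrt(2)*n/2 - 9*n/2 - 3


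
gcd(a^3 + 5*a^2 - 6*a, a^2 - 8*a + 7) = a - 1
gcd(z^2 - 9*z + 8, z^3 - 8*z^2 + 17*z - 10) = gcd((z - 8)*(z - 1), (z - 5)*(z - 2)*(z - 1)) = z - 1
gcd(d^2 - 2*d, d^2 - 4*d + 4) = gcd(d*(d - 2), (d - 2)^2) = d - 2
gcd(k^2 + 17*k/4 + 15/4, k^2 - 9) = k + 3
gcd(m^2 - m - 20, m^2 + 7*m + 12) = m + 4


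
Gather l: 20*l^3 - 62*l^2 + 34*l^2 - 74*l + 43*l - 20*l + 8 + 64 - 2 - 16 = 20*l^3 - 28*l^2 - 51*l + 54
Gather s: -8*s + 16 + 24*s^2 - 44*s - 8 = 24*s^2 - 52*s + 8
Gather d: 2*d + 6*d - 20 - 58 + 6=8*d - 72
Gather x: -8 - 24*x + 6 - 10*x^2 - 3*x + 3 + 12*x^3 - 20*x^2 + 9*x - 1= 12*x^3 - 30*x^2 - 18*x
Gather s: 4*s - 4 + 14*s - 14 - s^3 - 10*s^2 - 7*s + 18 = -s^3 - 10*s^2 + 11*s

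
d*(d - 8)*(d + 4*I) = d^3 - 8*d^2 + 4*I*d^2 - 32*I*d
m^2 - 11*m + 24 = (m - 8)*(m - 3)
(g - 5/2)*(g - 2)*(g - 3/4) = g^3 - 21*g^2/4 + 67*g/8 - 15/4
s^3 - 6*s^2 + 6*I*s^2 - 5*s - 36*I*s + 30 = (s - 6)*(s + I)*(s + 5*I)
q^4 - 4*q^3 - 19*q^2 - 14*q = q*(q - 7)*(q + 1)*(q + 2)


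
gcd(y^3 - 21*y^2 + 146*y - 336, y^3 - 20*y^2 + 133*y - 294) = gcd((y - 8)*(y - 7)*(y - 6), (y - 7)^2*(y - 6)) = y^2 - 13*y + 42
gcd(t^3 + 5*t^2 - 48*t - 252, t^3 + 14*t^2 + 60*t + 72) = t^2 + 12*t + 36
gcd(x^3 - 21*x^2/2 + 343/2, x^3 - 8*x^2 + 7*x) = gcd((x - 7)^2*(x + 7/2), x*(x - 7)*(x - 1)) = x - 7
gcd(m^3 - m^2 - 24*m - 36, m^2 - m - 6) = m + 2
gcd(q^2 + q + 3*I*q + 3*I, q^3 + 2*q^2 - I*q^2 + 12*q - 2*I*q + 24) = q + 3*I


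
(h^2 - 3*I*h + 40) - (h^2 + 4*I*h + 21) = -7*I*h + 19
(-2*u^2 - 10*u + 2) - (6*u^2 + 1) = -8*u^2 - 10*u + 1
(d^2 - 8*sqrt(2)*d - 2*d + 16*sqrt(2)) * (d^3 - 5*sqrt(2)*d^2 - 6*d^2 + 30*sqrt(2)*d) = d^5 - 13*sqrt(2)*d^4 - 8*d^4 + 92*d^3 + 104*sqrt(2)*d^3 - 640*d^2 - 156*sqrt(2)*d^2 + 960*d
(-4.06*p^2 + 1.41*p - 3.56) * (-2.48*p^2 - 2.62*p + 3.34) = 10.0688*p^4 + 7.1404*p^3 - 8.4258*p^2 + 14.0366*p - 11.8904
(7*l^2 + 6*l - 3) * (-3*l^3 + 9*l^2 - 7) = -21*l^5 + 45*l^4 + 63*l^3 - 76*l^2 - 42*l + 21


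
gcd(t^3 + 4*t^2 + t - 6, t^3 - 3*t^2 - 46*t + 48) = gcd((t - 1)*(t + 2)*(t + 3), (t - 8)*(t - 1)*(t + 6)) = t - 1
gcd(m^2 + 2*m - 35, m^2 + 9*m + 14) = m + 7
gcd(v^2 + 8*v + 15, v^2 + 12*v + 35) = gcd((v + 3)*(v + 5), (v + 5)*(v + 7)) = v + 5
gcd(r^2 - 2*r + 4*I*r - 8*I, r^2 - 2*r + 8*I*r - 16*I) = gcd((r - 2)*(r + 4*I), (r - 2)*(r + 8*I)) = r - 2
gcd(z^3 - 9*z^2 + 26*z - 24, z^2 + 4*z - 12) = z - 2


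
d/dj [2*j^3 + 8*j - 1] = 6*j^2 + 8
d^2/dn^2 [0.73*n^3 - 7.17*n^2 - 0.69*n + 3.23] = 4.38*n - 14.34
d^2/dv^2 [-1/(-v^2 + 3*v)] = 2*(-v*(v - 3) + (2*v - 3)^2)/(v^3*(v - 3)^3)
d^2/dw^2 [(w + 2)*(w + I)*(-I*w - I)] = -6*I*w + 2 - 6*I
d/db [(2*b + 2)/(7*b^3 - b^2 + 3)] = 2*(7*b^3 - b^2 - b*(b + 1)*(21*b - 2) + 3)/(7*b^3 - b^2 + 3)^2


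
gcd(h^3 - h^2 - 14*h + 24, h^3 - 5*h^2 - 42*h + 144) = h - 3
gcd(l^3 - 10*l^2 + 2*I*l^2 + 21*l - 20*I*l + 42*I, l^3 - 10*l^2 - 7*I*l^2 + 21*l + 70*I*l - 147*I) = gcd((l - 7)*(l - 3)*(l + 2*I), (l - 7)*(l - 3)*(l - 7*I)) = l^2 - 10*l + 21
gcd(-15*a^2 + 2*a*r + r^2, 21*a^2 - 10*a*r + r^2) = -3*a + r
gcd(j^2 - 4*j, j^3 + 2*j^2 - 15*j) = j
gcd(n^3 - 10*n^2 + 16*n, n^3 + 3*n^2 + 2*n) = n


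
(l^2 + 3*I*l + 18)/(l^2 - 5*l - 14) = (l^2 + 3*I*l + 18)/(l^2 - 5*l - 14)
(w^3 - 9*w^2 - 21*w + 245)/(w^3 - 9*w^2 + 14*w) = (w^2 - 2*w - 35)/(w*(w - 2))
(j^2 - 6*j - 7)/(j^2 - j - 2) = (j - 7)/(j - 2)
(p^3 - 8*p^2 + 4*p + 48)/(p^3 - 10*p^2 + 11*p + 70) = (p^2 - 10*p + 24)/(p^2 - 12*p + 35)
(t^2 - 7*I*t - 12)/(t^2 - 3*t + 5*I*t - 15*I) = (t^2 - 7*I*t - 12)/(t^2 + t*(-3 + 5*I) - 15*I)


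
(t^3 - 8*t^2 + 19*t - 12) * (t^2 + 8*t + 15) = t^5 - 30*t^3 + 20*t^2 + 189*t - 180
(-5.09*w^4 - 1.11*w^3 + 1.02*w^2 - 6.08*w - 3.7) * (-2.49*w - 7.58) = 12.6741*w^5 + 41.3461*w^4 + 5.874*w^3 + 7.4076*w^2 + 55.2994*w + 28.046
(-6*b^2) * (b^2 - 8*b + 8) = -6*b^4 + 48*b^3 - 48*b^2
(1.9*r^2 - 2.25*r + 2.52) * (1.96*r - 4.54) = 3.724*r^3 - 13.036*r^2 + 15.1542*r - 11.4408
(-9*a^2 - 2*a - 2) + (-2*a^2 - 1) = -11*a^2 - 2*a - 3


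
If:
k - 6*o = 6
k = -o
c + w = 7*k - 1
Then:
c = 5 - w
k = 6/7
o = -6/7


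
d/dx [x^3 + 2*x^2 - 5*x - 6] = 3*x^2 + 4*x - 5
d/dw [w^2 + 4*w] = 2*w + 4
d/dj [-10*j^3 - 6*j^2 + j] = -30*j^2 - 12*j + 1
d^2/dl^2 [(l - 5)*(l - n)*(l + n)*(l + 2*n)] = 12*l^2 + 12*l*n - 30*l - 2*n^2 - 20*n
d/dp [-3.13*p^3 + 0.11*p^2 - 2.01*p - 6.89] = -9.39*p^2 + 0.22*p - 2.01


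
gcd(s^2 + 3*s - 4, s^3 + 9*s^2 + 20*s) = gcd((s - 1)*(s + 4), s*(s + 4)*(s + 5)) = s + 4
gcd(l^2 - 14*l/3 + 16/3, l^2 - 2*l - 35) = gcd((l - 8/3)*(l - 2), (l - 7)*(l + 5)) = 1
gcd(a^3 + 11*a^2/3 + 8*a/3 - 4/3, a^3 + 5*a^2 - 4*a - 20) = a + 2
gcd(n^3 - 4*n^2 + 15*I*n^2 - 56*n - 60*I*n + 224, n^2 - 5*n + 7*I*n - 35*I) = n + 7*I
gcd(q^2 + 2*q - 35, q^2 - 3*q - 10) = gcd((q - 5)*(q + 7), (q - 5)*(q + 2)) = q - 5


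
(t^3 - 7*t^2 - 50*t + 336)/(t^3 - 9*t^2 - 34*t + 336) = (t^2 + t - 42)/(t^2 - t - 42)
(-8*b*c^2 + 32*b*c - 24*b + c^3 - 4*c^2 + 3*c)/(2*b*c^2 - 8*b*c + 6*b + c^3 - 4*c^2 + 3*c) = (-8*b + c)/(2*b + c)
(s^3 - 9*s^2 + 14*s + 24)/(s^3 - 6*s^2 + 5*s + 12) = (s - 6)/(s - 3)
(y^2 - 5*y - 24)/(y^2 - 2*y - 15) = (y - 8)/(y - 5)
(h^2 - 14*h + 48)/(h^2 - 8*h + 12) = (h - 8)/(h - 2)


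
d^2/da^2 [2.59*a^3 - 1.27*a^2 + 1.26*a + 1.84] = 15.54*a - 2.54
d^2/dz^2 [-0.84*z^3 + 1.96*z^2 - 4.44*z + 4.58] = 3.92 - 5.04*z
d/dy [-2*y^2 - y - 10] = -4*y - 1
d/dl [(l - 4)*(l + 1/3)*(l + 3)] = 3*l^2 - 4*l/3 - 37/3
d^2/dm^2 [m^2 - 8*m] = 2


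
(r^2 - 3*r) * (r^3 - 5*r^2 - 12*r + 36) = r^5 - 8*r^4 + 3*r^3 + 72*r^2 - 108*r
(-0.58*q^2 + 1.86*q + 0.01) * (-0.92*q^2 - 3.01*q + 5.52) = 0.5336*q^4 + 0.0345999999999997*q^3 - 8.8094*q^2 + 10.2371*q + 0.0552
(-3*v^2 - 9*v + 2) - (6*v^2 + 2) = -9*v^2 - 9*v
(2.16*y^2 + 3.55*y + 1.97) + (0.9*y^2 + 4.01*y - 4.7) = 3.06*y^2 + 7.56*y - 2.73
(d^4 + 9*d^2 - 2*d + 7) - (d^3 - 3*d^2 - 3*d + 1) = d^4 - d^3 + 12*d^2 + d + 6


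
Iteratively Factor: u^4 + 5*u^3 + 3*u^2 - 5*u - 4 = (u + 4)*(u^3 + u^2 - u - 1) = (u + 1)*(u + 4)*(u^2 - 1) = (u + 1)^2*(u + 4)*(u - 1)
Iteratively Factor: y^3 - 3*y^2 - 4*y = (y + 1)*(y^2 - 4*y) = y*(y + 1)*(y - 4)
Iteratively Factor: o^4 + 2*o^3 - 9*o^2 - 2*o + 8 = (o - 1)*(o^3 + 3*o^2 - 6*o - 8) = (o - 1)*(o + 4)*(o^2 - o - 2) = (o - 2)*(o - 1)*(o + 4)*(o + 1)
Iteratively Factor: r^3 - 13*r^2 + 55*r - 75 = (r - 5)*(r^2 - 8*r + 15) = (r - 5)^2*(r - 3)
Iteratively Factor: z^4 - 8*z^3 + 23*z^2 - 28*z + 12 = (z - 3)*(z^3 - 5*z^2 + 8*z - 4) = (z - 3)*(z - 1)*(z^2 - 4*z + 4) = (z - 3)*(z - 2)*(z - 1)*(z - 2)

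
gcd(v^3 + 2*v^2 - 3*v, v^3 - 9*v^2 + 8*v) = v^2 - v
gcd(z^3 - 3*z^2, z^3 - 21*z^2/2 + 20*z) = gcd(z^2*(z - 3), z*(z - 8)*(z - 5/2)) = z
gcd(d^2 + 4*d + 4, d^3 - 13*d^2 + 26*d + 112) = d + 2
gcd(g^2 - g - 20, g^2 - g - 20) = g^2 - g - 20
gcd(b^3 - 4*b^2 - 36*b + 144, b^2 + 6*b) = b + 6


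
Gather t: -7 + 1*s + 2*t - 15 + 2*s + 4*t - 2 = 3*s + 6*t - 24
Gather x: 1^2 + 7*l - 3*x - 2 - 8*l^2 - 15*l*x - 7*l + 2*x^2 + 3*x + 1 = -8*l^2 - 15*l*x + 2*x^2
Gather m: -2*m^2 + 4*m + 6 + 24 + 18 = -2*m^2 + 4*m + 48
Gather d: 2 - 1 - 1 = 0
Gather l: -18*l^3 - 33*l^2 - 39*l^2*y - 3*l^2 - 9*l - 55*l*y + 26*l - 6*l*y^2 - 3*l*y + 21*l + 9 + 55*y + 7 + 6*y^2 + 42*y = -18*l^3 + l^2*(-39*y - 36) + l*(-6*y^2 - 58*y + 38) + 6*y^2 + 97*y + 16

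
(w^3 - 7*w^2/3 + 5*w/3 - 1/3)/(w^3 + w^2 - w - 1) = (3*w^2 - 4*w + 1)/(3*(w^2 + 2*w + 1))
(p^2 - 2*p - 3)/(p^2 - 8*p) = (p^2 - 2*p - 3)/(p*(p - 8))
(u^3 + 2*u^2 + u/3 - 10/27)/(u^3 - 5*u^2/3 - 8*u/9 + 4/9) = (u + 5/3)/(u - 2)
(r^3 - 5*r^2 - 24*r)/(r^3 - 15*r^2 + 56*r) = (r + 3)/(r - 7)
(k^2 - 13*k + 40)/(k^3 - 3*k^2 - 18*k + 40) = (k - 8)/(k^2 + 2*k - 8)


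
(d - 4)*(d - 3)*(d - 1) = d^3 - 8*d^2 + 19*d - 12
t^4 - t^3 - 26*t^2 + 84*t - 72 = (t - 3)*(t - 2)^2*(t + 6)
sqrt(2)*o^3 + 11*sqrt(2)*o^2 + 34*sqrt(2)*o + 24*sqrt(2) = (o + 4)*(o + 6)*(sqrt(2)*o + sqrt(2))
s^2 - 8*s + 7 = (s - 7)*(s - 1)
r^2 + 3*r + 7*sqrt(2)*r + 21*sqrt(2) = (r + 3)*(r + 7*sqrt(2))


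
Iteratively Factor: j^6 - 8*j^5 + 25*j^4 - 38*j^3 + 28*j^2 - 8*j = (j - 2)*(j^5 - 6*j^4 + 13*j^3 - 12*j^2 + 4*j) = (j - 2)^2*(j^4 - 4*j^3 + 5*j^2 - 2*j) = (j - 2)^2*(j - 1)*(j^3 - 3*j^2 + 2*j) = (j - 2)^3*(j - 1)*(j^2 - j) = (j - 2)^3*(j - 1)^2*(j)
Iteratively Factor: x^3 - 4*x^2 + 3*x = (x - 3)*(x^2 - x) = x*(x - 3)*(x - 1)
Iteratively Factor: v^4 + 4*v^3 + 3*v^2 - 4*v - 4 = (v + 2)*(v^3 + 2*v^2 - v - 2) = (v + 2)^2*(v^2 - 1) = (v + 1)*(v + 2)^2*(v - 1)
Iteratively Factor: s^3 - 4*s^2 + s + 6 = (s - 3)*(s^2 - s - 2) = (s - 3)*(s - 2)*(s + 1)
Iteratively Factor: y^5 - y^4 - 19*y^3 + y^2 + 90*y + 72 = (y - 3)*(y^4 + 2*y^3 - 13*y^2 - 38*y - 24) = (y - 3)*(y + 3)*(y^3 - y^2 - 10*y - 8) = (y - 3)*(y + 1)*(y + 3)*(y^2 - 2*y - 8) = (y - 3)*(y + 1)*(y + 2)*(y + 3)*(y - 4)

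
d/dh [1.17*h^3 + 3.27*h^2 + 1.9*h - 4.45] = 3.51*h^2 + 6.54*h + 1.9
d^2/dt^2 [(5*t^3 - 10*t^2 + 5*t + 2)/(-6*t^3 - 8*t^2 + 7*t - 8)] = 6*(200*t^6 - 390*t^5 + 516*t^4 - 1341*t^3 + 76*t^2 + 208*t + 130)/(216*t^9 + 864*t^8 + 396*t^7 - 640*t^6 + 1842*t^5 + 696*t^4 - 1879*t^3 + 2712*t^2 - 1344*t + 512)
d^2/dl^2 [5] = 0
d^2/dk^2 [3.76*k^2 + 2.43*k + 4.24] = 7.52000000000000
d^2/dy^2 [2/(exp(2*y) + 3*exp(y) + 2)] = 2*(2*(2*exp(y) + 3)^2*exp(y) - (4*exp(y) + 3)*(exp(2*y) + 3*exp(y) + 2))*exp(y)/(exp(2*y) + 3*exp(y) + 2)^3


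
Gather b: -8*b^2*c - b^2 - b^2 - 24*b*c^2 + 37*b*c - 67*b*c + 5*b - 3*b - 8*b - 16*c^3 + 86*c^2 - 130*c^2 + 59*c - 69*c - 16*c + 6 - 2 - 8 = b^2*(-8*c - 2) + b*(-24*c^2 - 30*c - 6) - 16*c^3 - 44*c^2 - 26*c - 4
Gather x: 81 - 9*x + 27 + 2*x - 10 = 98 - 7*x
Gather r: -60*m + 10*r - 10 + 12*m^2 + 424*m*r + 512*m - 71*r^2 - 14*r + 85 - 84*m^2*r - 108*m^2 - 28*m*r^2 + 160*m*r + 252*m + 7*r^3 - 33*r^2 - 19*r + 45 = -96*m^2 + 704*m + 7*r^3 + r^2*(-28*m - 104) + r*(-84*m^2 + 584*m - 23) + 120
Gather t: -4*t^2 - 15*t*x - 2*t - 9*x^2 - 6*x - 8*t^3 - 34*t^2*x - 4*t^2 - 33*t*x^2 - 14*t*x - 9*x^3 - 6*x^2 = -8*t^3 + t^2*(-34*x - 8) + t*(-33*x^2 - 29*x - 2) - 9*x^3 - 15*x^2 - 6*x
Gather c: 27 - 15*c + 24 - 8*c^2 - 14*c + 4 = -8*c^2 - 29*c + 55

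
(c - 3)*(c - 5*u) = c^2 - 5*c*u - 3*c + 15*u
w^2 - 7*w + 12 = (w - 4)*(w - 3)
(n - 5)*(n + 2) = n^2 - 3*n - 10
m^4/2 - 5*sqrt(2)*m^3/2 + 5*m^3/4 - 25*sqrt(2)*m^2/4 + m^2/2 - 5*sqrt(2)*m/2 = m*(m/2 + 1)*(m + 1/2)*(m - 5*sqrt(2))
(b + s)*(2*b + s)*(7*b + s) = 14*b^3 + 23*b^2*s + 10*b*s^2 + s^3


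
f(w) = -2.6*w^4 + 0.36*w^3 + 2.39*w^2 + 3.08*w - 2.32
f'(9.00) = -7448.02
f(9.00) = -16577.17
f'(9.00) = -7448.02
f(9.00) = -16577.17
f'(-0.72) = 4.08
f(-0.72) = -4.13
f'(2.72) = -185.21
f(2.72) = -111.33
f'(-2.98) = 273.65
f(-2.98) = -204.84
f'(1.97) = -62.82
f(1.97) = -23.38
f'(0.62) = 3.98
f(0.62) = 0.21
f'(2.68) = -176.54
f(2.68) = -104.10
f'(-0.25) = 2.12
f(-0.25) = -2.96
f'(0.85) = 1.54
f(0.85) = 0.89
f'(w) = -10.4*w^3 + 1.08*w^2 + 4.78*w + 3.08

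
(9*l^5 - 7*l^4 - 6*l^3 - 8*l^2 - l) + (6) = 9*l^5 - 7*l^4 - 6*l^3 - 8*l^2 - l + 6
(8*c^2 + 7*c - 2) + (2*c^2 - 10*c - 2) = 10*c^2 - 3*c - 4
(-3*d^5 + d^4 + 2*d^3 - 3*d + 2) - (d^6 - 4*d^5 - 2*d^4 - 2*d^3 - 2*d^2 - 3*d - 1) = -d^6 + d^5 + 3*d^4 + 4*d^3 + 2*d^2 + 3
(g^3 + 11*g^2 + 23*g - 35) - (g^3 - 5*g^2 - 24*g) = 16*g^2 + 47*g - 35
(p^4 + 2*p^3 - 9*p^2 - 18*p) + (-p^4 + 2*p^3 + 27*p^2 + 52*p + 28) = 4*p^3 + 18*p^2 + 34*p + 28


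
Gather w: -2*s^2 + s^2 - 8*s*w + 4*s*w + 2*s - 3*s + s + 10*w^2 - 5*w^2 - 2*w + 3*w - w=-s^2 - 4*s*w + 5*w^2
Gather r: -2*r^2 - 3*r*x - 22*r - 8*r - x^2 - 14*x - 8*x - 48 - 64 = -2*r^2 + r*(-3*x - 30) - x^2 - 22*x - 112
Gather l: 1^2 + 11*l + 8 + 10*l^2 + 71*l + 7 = 10*l^2 + 82*l + 16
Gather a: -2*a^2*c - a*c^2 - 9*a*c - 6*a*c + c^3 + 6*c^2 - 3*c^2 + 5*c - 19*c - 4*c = -2*a^2*c + a*(-c^2 - 15*c) + c^3 + 3*c^2 - 18*c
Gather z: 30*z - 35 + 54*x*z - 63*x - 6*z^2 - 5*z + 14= -63*x - 6*z^2 + z*(54*x + 25) - 21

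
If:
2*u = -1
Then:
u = -1/2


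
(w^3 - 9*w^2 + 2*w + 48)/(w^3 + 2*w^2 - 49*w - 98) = (w^2 - 11*w + 24)/(w^2 - 49)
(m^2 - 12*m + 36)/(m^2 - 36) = (m - 6)/(m + 6)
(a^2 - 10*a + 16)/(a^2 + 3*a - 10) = (a - 8)/(a + 5)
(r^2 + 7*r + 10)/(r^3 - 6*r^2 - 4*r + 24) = (r + 5)/(r^2 - 8*r + 12)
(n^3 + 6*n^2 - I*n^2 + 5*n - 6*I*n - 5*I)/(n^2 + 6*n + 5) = n - I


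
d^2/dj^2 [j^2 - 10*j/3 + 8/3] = 2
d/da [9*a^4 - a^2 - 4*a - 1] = 36*a^3 - 2*a - 4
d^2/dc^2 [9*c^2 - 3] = 18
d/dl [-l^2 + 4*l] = 4 - 2*l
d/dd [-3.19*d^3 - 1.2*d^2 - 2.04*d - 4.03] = -9.57*d^2 - 2.4*d - 2.04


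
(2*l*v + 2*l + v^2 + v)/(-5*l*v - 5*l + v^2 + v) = (2*l + v)/(-5*l + v)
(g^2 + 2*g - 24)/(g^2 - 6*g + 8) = (g + 6)/(g - 2)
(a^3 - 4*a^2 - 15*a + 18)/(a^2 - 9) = (a^2 - 7*a + 6)/(a - 3)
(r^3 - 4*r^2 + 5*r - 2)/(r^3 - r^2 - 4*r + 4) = (r - 1)/(r + 2)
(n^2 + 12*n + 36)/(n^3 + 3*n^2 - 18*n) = (n + 6)/(n*(n - 3))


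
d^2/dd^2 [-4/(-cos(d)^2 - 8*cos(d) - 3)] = 8*(-2*sin(d)^4 + 27*sin(d)^2 + 27*cos(d) - 3*cos(3*d) + 36)/(-sin(d)^2 + 8*cos(d) + 4)^3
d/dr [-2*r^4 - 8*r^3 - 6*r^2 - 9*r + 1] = -8*r^3 - 24*r^2 - 12*r - 9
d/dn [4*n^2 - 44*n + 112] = 8*n - 44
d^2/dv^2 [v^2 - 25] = 2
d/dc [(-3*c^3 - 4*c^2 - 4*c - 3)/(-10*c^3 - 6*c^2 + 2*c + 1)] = (-22*c^4 - 92*c^3 - 131*c^2 - 44*c + 2)/(100*c^6 + 120*c^5 - 4*c^4 - 44*c^3 - 8*c^2 + 4*c + 1)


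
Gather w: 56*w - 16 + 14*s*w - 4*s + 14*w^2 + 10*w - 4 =-4*s + 14*w^2 + w*(14*s + 66) - 20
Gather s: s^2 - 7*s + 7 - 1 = s^2 - 7*s + 6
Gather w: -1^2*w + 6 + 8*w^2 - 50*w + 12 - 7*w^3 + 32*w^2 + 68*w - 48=-7*w^3 + 40*w^2 + 17*w - 30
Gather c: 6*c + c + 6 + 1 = 7*c + 7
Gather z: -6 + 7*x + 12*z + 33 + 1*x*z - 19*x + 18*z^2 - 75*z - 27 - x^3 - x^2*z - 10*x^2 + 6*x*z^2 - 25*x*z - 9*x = -x^3 - 10*x^2 - 21*x + z^2*(6*x + 18) + z*(-x^2 - 24*x - 63)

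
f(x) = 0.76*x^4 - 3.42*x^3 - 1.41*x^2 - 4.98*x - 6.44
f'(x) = 3.04*x^3 - 10.26*x^2 - 2.82*x - 4.98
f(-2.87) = 128.65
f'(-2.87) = -153.26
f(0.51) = -9.75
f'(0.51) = -8.68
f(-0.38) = -4.55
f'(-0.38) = -5.56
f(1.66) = -28.47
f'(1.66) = -24.03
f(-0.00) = -6.44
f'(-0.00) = -4.98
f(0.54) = -10.01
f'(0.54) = -9.02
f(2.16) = -41.70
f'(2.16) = -28.30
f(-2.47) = 77.08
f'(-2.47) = -106.42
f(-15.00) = 49768.51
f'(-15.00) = -12531.18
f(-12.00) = 21519.40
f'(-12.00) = -6701.70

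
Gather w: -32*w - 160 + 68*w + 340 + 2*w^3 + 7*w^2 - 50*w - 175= 2*w^3 + 7*w^2 - 14*w + 5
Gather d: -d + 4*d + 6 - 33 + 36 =3*d + 9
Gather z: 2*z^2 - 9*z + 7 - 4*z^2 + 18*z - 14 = -2*z^2 + 9*z - 7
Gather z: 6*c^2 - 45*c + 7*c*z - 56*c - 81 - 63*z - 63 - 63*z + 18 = 6*c^2 - 101*c + z*(7*c - 126) - 126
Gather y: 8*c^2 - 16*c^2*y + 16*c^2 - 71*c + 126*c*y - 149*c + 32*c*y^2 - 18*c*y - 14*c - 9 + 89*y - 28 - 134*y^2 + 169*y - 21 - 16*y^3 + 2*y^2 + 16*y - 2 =24*c^2 - 234*c - 16*y^3 + y^2*(32*c - 132) + y*(-16*c^2 + 108*c + 274) - 60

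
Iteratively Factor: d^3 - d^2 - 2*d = (d - 2)*(d^2 + d) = d*(d - 2)*(d + 1)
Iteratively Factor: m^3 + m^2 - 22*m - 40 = (m + 4)*(m^2 - 3*m - 10) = (m + 2)*(m + 4)*(m - 5)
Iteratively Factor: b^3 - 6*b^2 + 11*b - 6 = (b - 3)*(b^2 - 3*b + 2) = (b - 3)*(b - 1)*(b - 2)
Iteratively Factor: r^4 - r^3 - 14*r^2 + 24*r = (r + 4)*(r^3 - 5*r^2 + 6*r) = (r - 3)*(r + 4)*(r^2 - 2*r) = (r - 3)*(r - 2)*(r + 4)*(r)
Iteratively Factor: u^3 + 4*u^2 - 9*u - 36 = (u + 4)*(u^2 - 9) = (u + 3)*(u + 4)*(u - 3)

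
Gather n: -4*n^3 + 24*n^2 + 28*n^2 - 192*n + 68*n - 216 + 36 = -4*n^3 + 52*n^2 - 124*n - 180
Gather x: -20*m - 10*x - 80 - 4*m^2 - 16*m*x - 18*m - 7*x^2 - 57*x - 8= -4*m^2 - 38*m - 7*x^2 + x*(-16*m - 67) - 88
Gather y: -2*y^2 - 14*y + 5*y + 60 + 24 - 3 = -2*y^2 - 9*y + 81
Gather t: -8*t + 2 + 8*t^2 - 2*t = 8*t^2 - 10*t + 2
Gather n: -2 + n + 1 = n - 1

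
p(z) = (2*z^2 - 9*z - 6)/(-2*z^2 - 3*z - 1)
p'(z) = (4*z - 9)/(-2*z^2 - 3*z - 1) + (4*z + 3)*(2*z^2 - 9*z - 6)/(-2*z^2 - 3*z - 1)^2 = (-24*z^2 - 28*z - 9)/(4*z^4 + 12*z^3 + 13*z^2 + 6*z + 1)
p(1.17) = 1.90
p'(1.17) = -1.42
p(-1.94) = -7.01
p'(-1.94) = -6.14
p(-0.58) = -1.60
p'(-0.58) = -184.59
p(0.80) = 2.55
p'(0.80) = -2.13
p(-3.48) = -3.35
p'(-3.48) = -0.93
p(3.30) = 0.43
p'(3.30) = -0.34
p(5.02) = 0.01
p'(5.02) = -0.17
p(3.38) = 0.40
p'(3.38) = -0.33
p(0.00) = 6.00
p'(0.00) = -9.00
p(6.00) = -0.13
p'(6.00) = -0.13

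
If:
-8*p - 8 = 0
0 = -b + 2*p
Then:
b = -2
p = -1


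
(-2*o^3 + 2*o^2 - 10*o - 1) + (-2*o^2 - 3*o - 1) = -2*o^3 - 13*o - 2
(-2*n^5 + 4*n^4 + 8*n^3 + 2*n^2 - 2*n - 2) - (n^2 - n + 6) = -2*n^5 + 4*n^4 + 8*n^3 + n^2 - n - 8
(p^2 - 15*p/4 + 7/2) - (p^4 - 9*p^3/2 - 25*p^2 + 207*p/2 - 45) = -p^4 + 9*p^3/2 + 26*p^2 - 429*p/4 + 97/2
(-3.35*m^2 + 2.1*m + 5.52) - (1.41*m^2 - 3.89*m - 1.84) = -4.76*m^2 + 5.99*m + 7.36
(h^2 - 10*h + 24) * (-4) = -4*h^2 + 40*h - 96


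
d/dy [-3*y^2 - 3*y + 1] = -6*y - 3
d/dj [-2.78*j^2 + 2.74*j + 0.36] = 2.74 - 5.56*j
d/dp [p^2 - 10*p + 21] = 2*p - 10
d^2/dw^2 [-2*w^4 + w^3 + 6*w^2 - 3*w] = -24*w^2 + 6*w + 12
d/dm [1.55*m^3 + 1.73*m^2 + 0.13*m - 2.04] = 4.65*m^2 + 3.46*m + 0.13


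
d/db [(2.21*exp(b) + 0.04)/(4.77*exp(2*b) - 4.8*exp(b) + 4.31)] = (-10.5417*exp(2*b) - 0.381600000000001*exp(b) + 9.7171)*exp(b)/(22.7529*exp(4*b) - 45.792*exp(3*b) + 64.1574*exp(2*b) - 41.376*exp(b) + 18.5761)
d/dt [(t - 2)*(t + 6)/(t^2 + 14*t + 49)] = 2*(5*t + 26)/(t^3 + 21*t^2 + 147*t + 343)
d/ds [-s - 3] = -1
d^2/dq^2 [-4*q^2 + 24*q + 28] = -8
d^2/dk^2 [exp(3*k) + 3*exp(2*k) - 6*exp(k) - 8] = (9*exp(2*k) + 12*exp(k) - 6)*exp(k)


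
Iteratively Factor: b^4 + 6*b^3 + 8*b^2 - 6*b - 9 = (b + 3)*(b^3 + 3*b^2 - b - 3) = (b + 3)^2*(b^2 - 1) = (b - 1)*(b + 3)^2*(b + 1)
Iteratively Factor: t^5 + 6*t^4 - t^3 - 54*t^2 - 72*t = (t + 2)*(t^4 + 4*t^3 - 9*t^2 - 36*t) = (t - 3)*(t + 2)*(t^3 + 7*t^2 + 12*t) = (t - 3)*(t + 2)*(t + 4)*(t^2 + 3*t) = (t - 3)*(t + 2)*(t + 3)*(t + 4)*(t)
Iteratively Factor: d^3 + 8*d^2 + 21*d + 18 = (d + 3)*(d^2 + 5*d + 6) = (d + 2)*(d + 3)*(d + 3)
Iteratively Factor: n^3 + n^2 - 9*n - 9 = (n + 1)*(n^2 - 9) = (n + 1)*(n + 3)*(n - 3)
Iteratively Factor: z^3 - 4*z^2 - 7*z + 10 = (z - 5)*(z^2 + z - 2) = (z - 5)*(z - 1)*(z + 2)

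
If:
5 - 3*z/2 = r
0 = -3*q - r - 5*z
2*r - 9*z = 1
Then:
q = -61/24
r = 31/8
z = 3/4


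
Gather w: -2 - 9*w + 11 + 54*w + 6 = 45*w + 15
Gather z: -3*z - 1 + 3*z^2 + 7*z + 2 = 3*z^2 + 4*z + 1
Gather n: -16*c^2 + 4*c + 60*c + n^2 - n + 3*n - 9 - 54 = -16*c^2 + 64*c + n^2 + 2*n - 63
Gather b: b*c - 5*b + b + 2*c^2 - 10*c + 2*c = b*(c - 4) + 2*c^2 - 8*c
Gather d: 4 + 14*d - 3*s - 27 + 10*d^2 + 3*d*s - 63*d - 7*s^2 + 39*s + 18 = 10*d^2 + d*(3*s - 49) - 7*s^2 + 36*s - 5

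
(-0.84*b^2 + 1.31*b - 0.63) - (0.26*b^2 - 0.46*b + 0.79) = -1.1*b^2 + 1.77*b - 1.42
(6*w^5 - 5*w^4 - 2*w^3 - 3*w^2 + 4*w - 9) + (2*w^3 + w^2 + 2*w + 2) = 6*w^5 - 5*w^4 - 2*w^2 + 6*w - 7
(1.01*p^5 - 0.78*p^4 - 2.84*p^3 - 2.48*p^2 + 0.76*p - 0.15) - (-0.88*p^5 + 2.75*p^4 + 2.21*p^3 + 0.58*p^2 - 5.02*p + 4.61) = 1.89*p^5 - 3.53*p^4 - 5.05*p^3 - 3.06*p^2 + 5.78*p - 4.76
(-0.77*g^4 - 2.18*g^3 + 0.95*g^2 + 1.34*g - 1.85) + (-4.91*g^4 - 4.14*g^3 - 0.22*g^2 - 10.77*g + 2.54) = -5.68*g^4 - 6.32*g^3 + 0.73*g^2 - 9.43*g + 0.69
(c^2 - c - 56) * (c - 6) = c^3 - 7*c^2 - 50*c + 336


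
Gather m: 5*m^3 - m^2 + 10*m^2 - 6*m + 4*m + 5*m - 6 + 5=5*m^3 + 9*m^2 + 3*m - 1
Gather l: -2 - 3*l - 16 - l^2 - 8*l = -l^2 - 11*l - 18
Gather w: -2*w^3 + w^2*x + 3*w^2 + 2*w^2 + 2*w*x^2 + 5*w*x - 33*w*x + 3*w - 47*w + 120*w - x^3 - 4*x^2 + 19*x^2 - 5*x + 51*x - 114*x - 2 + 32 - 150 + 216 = -2*w^3 + w^2*(x + 5) + w*(2*x^2 - 28*x + 76) - x^3 + 15*x^2 - 68*x + 96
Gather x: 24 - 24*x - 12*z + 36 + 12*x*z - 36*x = x*(12*z - 60) - 12*z + 60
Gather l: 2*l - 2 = 2*l - 2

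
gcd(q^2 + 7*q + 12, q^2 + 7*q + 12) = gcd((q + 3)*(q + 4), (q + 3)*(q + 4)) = q^2 + 7*q + 12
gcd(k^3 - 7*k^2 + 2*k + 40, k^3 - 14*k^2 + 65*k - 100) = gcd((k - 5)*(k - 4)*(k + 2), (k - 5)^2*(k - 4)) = k^2 - 9*k + 20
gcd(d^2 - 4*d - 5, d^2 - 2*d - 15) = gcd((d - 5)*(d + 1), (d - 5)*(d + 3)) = d - 5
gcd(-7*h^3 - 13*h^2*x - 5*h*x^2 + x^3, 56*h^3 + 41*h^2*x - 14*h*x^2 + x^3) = -7*h^2 - 6*h*x + x^2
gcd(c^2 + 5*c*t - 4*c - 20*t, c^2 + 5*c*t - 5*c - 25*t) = c + 5*t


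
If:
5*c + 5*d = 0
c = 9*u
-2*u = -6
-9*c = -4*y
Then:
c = 27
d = -27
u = 3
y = 243/4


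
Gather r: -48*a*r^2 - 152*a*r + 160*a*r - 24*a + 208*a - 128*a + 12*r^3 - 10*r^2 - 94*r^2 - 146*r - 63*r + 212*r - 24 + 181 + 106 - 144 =56*a + 12*r^3 + r^2*(-48*a - 104) + r*(8*a + 3) + 119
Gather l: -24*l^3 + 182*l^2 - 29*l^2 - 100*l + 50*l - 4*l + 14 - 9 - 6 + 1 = -24*l^3 + 153*l^2 - 54*l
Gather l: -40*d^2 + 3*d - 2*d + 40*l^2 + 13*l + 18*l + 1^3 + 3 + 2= -40*d^2 + d + 40*l^2 + 31*l + 6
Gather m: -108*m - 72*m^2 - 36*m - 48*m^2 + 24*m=-120*m^2 - 120*m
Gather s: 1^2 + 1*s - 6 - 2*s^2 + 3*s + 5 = -2*s^2 + 4*s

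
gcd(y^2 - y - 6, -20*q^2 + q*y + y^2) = 1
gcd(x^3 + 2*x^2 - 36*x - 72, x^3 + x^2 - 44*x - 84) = x^2 + 8*x + 12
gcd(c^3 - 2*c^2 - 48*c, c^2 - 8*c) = c^2 - 8*c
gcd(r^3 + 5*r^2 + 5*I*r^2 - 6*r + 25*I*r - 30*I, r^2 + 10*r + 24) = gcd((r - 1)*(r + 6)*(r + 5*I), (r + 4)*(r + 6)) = r + 6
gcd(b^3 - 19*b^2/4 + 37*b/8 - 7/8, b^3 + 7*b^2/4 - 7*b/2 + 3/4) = b^2 - 5*b/4 + 1/4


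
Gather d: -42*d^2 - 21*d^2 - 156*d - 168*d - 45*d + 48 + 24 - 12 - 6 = -63*d^2 - 369*d + 54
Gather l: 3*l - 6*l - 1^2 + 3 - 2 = -3*l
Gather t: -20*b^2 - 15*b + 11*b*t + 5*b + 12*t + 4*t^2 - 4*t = -20*b^2 - 10*b + 4*t^2 + t*(11*b + 8)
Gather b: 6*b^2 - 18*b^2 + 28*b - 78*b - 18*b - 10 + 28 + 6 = -12*b^2 - 68*b + 24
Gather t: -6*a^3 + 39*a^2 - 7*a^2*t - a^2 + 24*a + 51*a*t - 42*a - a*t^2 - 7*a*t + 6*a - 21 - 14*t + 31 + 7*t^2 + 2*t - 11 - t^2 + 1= -6*a^3 + 38*a^2 - 12*a + t^2*(6 - a) + t*(-7*a^2 + 44*a - 12)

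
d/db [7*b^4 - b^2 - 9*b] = 28*b^3 - 2*b - 9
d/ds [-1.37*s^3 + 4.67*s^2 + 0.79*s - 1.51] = -4.11*s^2 + 9.34*s + 0.79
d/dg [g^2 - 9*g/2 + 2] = 2*g - 9/2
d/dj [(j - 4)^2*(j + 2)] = 3*j*(j - 4)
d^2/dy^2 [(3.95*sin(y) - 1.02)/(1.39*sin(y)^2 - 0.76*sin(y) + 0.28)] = (-7.631795*sin(y)^5 + 3.710188*sin(y)^4 + 21.255046*sin(y)^3 - 13.663796*sin(y)^2 - 2.851496*sin(y) + 1.296784)/(2.685619*sin(y)^6 - 4.405188*sin(y)^5 + 4.031556*sin(y)^4 - 2.213728*sin(y)^3 + 0.812112*sin(y)^2 - 0.178752*sin(y) + 0.021952)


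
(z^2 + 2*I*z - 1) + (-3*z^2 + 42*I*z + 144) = -2*z^2 + 44*I*z + 143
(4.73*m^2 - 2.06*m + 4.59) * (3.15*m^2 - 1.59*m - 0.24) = 14.8995*m^4 - 14.0097*m^3 + 16.5987*m^2 - 6.8037*m - 1.1016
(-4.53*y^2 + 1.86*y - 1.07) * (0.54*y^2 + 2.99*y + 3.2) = -2.4462*y^4 - 12.5403*y^3 - 9.5124*y^2 + 2.7527*y - 3.424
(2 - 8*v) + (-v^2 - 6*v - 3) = -v^2 - 14*v - 1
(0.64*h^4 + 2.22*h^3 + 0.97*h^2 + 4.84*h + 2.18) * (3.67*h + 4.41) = 2.3488*h^5 + 10.9698*h^4 + 13.3501*h^3 + 22.0405*h^2 + 29.345*h + 9.6138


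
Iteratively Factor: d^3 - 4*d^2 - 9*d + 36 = (d + 3)*(d^2 - 7*d + 12) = (d - 4)*(d + 3)*(d - 3)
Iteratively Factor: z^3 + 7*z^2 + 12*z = (z + 4)*(z^2 + 3*z) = z*(z + 4)*(z + 3)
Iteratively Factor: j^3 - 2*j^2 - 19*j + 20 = (j - 1)*(j^2 - j - 20) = (j - 1)*(j + 4)*(j - 5)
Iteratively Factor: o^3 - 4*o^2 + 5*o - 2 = (o - 2)*(o^2 - 2*o + 1) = (o - 2)*(o - 1)*(o - 1)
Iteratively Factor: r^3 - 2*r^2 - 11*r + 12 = (r - 4)*(r^2 + 2*r - 3) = (r - 4)*(r - 1)*(r + 3)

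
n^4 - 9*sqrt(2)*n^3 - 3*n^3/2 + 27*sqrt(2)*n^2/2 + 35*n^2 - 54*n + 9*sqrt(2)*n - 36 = (n - 2)*(n + 1/2)*(n - 6*sqrt(2))*(n - 3*sqrt(2))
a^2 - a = a*(a - 1)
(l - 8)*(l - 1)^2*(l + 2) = l^4 - 8*l^3 - 3*l^2 + 26*l - 16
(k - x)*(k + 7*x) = k^2 + 6*k*x - 7*x^2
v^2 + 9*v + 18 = (v + 3)*(v + 6)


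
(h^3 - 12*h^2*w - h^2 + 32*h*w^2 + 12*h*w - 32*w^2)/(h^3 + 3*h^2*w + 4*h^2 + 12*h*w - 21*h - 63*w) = (h^3 - 12*h^2*w - h^2 + 32*h*w^2 + 12*h*w - 32*w^2)/(h^3 + 3*h^2*w + 4*h^2 + 12*h*w - 21*h - 63*w)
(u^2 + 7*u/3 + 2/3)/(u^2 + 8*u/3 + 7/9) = 3*(u + 2)/(3*u + 7)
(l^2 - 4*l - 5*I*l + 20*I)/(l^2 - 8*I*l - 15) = (l - 4)/(l - 3*I)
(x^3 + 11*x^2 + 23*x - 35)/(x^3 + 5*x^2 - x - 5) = (x + 7)/(x + 1)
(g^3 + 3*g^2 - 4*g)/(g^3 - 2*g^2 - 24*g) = (g - 1)/(g - 6)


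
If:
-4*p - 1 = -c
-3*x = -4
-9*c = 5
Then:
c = -5/9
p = -7/18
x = 4/3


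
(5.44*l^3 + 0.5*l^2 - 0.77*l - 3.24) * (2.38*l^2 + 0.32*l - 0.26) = 12.9472*l^5 + 2.9308*l^4 - 3.087*l^3 - 8.0876*l^2 - 0.8366*l + 0.8424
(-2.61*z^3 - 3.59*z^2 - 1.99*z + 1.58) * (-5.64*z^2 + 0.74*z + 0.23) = 14.7204*z^5 + 18.3162*z^4 + 7.9667*z^3 - 11.2095*z^2 + 0.7115*z + 0.3634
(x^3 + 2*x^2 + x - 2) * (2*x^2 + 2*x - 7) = 2*x^5 + 6*x^4 - x^3 - 16*x^2 - 11*x + 14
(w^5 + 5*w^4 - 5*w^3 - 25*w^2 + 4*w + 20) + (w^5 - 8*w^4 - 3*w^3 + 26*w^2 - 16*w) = 2*w^5 - 3*w^4 - 8*w^3 + w^2 - 12*w + 20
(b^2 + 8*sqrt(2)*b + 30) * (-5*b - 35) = -5*b^3 - 40*sqrt(2)*b^2 - 35*b^2 - 280*sqrt(2)*b - 150*b - 1050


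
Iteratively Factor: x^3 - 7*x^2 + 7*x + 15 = (x + 1)*(x^2 - 8*x + 15) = (x - 3)*(x + 1)*(x - 5)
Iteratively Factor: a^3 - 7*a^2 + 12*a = (a)*(a^2 - 7*a + 12) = a*(a - 3)*(a - 4)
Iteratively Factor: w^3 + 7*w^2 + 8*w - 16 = (w - 1)*(w^2 + 8*w + 16) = (w - 1)*(w + 4)*(w + 4)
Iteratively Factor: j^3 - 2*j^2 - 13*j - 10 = (j - 5)*(j^2 + 3*j + 2) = (j - 5)*(j + 1)*(j + 2)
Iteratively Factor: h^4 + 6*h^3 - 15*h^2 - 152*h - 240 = (h + 4)*(h^3 + 2*h^2 - 23*h - 60) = (h - 5)*(h + 4)*(h^2 + 7*h + 12) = (h - 5)*(h + 4)^2*(h + 3)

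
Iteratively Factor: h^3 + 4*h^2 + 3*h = (h)*(h^2 + 4*h + 3) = h*(h + 1)*(h + 3)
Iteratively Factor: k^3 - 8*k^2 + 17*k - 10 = (k - 5)*(k^2 - 3*k + 2) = (k - 5)*(k - 2)*(k - 1)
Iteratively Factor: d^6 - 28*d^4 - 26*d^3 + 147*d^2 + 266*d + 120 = (d + 1)*(d^5 - d^4 - 27*d^3 + d^2 + 146*d + 120) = (d - 3)*(d + 1)*(d^4 + 2*d^3 - 21*d^2 - 62*d - 40) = (d - 5)*(d - 3)*(d + 1)*(d^3 + 7*d^2 + 14*d + 8) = (d - 5)*(d - 3)*(d + 1)*(d + 4)*(d^2 + 3*d + 2) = (d - 5)*(d - 3)*(d + 1)^2*(d + 4)*(d + 2)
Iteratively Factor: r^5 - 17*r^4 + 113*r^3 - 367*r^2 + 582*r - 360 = (r - 4)*(r^4 - 13*r^3 + 61*r^2 - 123*r + 90) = (r - 4)*(r - 3)*(r^3 - 10*r^2 + 31*r - 30) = (r - 5)*(r - 4)*(r - 3)*(r^2 - 5*r + 6) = (r - 5)*(r - 4)*(r - 3)^2*(r - 2)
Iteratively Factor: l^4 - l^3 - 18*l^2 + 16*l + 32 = (l - 4)*(l^3 + 3*l^2 - 6*l - 8) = (l - 4)*(l + 4)*(l^2 - l - 2) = (l - 4)*(l - 2)*(l + 4)*(l + 1)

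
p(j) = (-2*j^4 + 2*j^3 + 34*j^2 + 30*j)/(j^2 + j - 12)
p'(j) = (-2*j - 1)*(-2*j^4 + 2*j^3 + 34*j^2 + 30*j)/(j^2 + j - 12)^2 + (-8*j^3 + 6*j^2 + 68*j + 30)/(j^2 + j - 12)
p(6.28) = -32.21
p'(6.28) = -25.24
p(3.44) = 93.75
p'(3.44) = -222.83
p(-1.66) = -1.79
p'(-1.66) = 3.11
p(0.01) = -0.03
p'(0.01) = -2.56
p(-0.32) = 0.51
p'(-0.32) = -0.73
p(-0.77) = 0.37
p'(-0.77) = 1.23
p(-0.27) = 0.46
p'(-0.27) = -0.99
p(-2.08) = -3.00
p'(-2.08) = 2.36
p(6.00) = -25.20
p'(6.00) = -24.88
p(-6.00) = -110.00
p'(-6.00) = 19.78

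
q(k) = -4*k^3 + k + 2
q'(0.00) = 1.00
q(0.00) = 2.00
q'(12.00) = -1727.00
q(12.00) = -6898.00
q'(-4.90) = -287.12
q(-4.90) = 467.70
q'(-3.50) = -146.00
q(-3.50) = 170.00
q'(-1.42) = -23.20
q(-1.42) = 12.03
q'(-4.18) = -208.67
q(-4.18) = 289.96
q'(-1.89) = -41.87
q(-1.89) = 27.12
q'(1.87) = -40.96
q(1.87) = -22.29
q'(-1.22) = -16.86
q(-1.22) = 8.04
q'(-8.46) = -857.86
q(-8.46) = 2415.52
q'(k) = 1 - 12*k^2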